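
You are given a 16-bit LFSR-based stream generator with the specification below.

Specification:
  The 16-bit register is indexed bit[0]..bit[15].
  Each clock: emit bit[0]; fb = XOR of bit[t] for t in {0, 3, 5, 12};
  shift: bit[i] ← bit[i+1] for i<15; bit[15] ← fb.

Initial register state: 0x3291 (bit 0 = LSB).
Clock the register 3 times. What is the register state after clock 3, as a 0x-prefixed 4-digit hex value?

reg_0 = 0x3291
clock 1: out=1, reg = 0x1948
clock 2: out=0, reg = 0x0CA4
clock 3: out=0, reg = 0x8652

0x8652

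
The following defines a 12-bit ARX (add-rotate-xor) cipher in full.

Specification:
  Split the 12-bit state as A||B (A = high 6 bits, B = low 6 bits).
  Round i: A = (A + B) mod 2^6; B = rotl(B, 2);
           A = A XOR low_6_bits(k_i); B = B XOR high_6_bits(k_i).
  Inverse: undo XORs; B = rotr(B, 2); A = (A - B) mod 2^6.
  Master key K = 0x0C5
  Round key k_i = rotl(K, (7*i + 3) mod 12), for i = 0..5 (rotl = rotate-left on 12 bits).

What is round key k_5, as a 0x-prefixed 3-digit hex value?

0x314

K = 0x0C5
k_0 = rotl(K, (7*0+3) mod 12) = rotl(K, 3) = 0x628
k_1 = rotl(K, (7*1+3) mod 12) = rotl(K, 10) = 0x431
k_2 = rotl(K, (7*2+3) mod 12) = rotl(K, 5) = 0x8A1
k_3 = rotl(K, (7*3+3) mod 12) = rotl(K, 0) = 0x0C5
k_4 = rotl(K, (7*4+3) mod 12) = rotl(K, 7) = 0x286
k_5 = rotl(K, (7*5+3) mod 12) = rotl(K, 2) = 0x314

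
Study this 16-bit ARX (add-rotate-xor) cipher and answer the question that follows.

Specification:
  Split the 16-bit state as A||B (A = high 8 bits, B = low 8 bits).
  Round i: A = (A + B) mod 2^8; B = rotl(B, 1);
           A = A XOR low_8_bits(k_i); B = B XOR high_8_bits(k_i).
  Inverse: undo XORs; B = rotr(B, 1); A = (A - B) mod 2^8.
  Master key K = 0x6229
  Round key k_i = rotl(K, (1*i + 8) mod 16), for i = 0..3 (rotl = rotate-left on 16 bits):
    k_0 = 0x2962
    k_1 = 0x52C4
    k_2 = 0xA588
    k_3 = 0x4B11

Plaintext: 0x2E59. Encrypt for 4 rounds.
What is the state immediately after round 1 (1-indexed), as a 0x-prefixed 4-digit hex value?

s_0 = plaintext = 0x2E59
s_1 = Round(s_0, k_0) = 0xE59B
s_2 = Round(s_1, k_1) = 0x4465
s_3 = Round(s_2, k_2) = 0x216F
s_4 = Round(s_3, k_3) = 0x8195

0xE59B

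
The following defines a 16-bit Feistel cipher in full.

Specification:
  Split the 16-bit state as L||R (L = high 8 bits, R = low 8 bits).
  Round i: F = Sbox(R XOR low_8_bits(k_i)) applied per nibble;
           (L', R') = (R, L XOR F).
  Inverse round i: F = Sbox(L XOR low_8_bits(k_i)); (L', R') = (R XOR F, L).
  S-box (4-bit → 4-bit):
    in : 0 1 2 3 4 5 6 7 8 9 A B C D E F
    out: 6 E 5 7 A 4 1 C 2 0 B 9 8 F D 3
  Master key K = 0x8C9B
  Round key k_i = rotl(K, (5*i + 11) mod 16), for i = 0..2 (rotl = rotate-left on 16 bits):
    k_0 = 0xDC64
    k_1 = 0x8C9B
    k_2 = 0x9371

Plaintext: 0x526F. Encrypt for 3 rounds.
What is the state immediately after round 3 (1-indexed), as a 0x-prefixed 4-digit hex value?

0xD989

s_0 = plaintext = 0x526F
s_1 = Round(s_0, k_0) = 0x6F3B
s_2 = Round(s_1, k_1) = 0x3BD9
s_3 = Round(s_2, k_2) = 0xD989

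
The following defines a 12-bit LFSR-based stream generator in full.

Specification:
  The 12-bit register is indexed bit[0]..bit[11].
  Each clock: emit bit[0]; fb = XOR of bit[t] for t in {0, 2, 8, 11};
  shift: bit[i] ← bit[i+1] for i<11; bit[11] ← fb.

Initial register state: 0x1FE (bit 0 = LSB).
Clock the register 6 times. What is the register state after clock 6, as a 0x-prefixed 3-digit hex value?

reg_0 = 0x1FE
clock 1: out=0, reg = 0x0FF
clock 2: out=1, reg = 0x07F
clock 3: out=1, reg = 0x03F
clock 4: out=1, reg = 0x01F
clock 5: out=1, reg = 0x00F
clock 6: out=1, reg = 0x007

0x007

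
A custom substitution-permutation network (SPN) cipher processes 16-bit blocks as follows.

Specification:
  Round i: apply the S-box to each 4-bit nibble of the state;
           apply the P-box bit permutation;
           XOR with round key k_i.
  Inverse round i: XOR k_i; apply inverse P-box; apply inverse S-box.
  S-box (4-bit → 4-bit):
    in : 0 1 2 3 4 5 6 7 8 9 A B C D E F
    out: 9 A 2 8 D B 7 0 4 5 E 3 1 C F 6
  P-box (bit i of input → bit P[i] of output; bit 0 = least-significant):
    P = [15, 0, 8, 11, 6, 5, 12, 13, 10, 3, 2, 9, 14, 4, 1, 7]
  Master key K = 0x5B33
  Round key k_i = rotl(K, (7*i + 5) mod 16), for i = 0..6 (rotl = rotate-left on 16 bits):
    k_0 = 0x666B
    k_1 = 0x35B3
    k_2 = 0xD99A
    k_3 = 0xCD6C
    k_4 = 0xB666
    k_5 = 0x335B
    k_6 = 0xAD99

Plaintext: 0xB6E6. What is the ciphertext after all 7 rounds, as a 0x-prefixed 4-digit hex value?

0x9450

s_0 = plaintext = 0xB6E6
s_1 = Round(s_0, k_0) = 0x9316
s_2 = Round(s_1, k_1) = 0xD690
s_3 = Round(s_2, k_2) = 0x4554
s_4 = Round(s_3, k_3) = 0x2286
s_5 = Round(s_4, k_4) = 0x277F
s_6 = Round(s_5, k_5) = 0x324A
s_7 = Round(s_6, k_6) = 0x9450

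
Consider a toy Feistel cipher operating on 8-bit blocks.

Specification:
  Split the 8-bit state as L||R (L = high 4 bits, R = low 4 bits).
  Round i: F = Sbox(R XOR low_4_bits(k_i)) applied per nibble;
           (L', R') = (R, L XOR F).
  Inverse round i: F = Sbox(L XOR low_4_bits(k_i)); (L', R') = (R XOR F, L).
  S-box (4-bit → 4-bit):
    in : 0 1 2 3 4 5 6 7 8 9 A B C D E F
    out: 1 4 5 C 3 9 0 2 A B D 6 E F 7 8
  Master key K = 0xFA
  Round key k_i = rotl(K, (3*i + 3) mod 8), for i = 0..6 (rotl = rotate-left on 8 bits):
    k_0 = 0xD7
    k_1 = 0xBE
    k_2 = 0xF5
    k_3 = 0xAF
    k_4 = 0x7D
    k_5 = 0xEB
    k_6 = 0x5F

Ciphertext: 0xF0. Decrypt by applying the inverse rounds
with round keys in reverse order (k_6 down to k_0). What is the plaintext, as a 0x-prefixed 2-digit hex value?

s_0 = ciphertext = 0xF0
s_1 = InvRound(s_0, k_6) = 0x1F
s_2 = InvRound(s_1, k_5) = 0x21
s_3 = InvRound(s_2, k_4) = 0x92
s_4 = InvRound(s_3, k_3) = 0x29
s_5 = InvRound(s_4, k_2) = 0xB2
s_6 = InvRound(s_5, k_1) = 0xBB
s_7 = InvRound(s_6, k_0) = 0x5B

0x5B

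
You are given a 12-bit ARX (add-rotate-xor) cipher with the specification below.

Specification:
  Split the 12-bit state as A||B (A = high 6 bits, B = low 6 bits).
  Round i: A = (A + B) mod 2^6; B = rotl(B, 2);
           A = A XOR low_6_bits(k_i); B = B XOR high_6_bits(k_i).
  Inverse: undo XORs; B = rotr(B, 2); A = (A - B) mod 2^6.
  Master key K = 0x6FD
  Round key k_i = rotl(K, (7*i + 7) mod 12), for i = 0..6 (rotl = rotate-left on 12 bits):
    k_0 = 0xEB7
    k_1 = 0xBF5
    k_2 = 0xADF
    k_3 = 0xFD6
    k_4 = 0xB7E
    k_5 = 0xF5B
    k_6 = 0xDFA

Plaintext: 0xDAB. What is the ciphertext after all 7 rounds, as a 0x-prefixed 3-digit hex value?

0x5E5

s_0 = plaintext = 0xDAB
s_1 = Round(s_0, k_0) = 0x594
s_2 = Round(s_1, k_1) = 0x7FE
s_3 = Round(s_2, k_2) = 0x090
s_4 = Round(s_3, k_3) = 0x13E
s_5 = Round(s_4, k_4) = 0xF16
s_6 = Round(s_5, k_5) = 0x264
s_7 = Round(s_6, k_6) = 0x5E5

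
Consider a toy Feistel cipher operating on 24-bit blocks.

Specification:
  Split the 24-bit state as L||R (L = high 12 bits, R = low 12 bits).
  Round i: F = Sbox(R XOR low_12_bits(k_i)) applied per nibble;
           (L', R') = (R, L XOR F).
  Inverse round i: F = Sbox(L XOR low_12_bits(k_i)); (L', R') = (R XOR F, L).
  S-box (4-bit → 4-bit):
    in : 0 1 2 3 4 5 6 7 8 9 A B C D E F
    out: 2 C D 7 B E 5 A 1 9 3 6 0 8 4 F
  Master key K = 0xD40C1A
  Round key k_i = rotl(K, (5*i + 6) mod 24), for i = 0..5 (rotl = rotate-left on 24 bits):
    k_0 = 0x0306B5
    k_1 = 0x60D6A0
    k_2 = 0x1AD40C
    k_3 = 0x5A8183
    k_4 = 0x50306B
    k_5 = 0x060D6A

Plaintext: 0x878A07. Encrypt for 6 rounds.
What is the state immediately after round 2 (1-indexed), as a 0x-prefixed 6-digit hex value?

0x815E69

s_0 = plaintext = 0x878A07
s_1 = Round(s_0, k_0) = 0xA07815
s_2 = Round(s_1, k_1) = 0x815E69
s_3 = Round(s_2, k_2) = 0xE69B4B
s_4 = Round(s_3, k_3) = 0xB4BD68
s_5 = Round(s_4, k_4) = 0xD6836C
s_6 = Round(s_5, k_5) = 0x36C94D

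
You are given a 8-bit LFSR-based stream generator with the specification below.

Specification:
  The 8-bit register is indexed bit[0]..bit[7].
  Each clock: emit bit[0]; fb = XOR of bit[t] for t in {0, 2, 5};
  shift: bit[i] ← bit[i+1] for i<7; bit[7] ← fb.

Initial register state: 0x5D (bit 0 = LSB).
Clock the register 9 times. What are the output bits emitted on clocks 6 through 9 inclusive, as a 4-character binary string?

reg_0 = 0x5D
clock 1: out=1, reg = 0x2E
clock 2: out=0, reg = 0x17
clock 3: out=1, reg = 0x0B
clock 4: out=1, reg = 0x85
clock 5: out=1, reg = 0x42
clock 6: out=0, reg = 0x21
clock 7: out=1, reg = 0x10
clock 8: out=0, reg = 0x08
clock 9: out=0, reg = 0x04

0100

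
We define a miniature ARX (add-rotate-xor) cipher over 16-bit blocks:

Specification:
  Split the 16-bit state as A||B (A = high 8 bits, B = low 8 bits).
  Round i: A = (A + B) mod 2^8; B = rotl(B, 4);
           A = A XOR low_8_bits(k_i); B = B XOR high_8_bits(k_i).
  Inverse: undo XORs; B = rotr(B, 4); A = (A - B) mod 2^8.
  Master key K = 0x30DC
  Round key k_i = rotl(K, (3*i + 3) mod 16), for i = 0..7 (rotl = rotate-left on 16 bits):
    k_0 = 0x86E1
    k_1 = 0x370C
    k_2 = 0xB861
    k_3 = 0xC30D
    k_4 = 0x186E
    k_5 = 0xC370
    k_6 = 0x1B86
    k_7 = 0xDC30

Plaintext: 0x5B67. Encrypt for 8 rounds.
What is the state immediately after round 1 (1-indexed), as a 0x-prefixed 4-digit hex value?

s_0 = plaintext = 0x5B67
s_1 = Round(s_0, k_0) = 0x23F0
s_2 = Round(s_1, k_1) = 0x1F38
s_3 = Round(s_2, k_2) = 0x363B
s_4 = Round(s_3, k_3) = 0x7C70
s_5 = Round(s_4, k_4) = 0x821F
s_6 = Round(s_5, k_5) = 0xD132
s_7 = Round(s_6, k_6) = 0x8538
s_8 = Round(s_7, k_7) = 0x8D5F

0x23F0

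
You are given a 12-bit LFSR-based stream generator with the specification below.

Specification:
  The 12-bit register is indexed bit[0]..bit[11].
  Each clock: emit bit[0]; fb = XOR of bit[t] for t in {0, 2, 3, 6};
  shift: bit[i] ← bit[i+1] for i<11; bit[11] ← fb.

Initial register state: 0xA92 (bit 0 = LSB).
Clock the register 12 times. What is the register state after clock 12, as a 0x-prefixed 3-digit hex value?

0xECE

reg_0 = 0xA92
clock 1: out=0, reg = 0x549
clock 2: out=1, reg = 0xAA4
clock 3: out=0, reg = 0xD52
clock 4: out=0, reg = 0xEA9
clock 5: out=1, reg = 0x754
clock 6: out=0, reg = 0x3AA
clock 7: out=0, reg = 0x9D5
clock 8: out=1, reg = 0xCEA
clock 9: out=0, reg = 0x675
clock 10: out=1, reg = 0xB3A
clock 11: out=0, reg = 0xD9D
clock 12: out=1, reg = 0xECE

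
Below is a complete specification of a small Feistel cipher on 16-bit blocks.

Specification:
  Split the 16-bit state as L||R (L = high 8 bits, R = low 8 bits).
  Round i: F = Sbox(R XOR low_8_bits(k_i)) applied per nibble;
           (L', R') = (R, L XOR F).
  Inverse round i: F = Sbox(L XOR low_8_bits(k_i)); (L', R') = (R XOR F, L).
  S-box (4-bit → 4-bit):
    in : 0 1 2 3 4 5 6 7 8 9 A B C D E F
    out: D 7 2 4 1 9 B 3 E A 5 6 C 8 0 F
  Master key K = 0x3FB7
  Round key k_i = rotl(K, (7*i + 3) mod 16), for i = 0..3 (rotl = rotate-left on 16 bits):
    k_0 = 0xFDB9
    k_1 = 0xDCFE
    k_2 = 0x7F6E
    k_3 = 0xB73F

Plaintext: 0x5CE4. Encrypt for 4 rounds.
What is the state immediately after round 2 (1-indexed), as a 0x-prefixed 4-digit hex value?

0xC4A1

s_0 = plaintext = 0x5CE4
s_1 = Round(s_0, k_0) = 0xE4C4
s_2 = Round(s_1, k_1) = 0xC4A1
s_3 = Round(s_2, k_2) = 0xA10B
s_4 = Round(s_3, k_3) = 0x0BE0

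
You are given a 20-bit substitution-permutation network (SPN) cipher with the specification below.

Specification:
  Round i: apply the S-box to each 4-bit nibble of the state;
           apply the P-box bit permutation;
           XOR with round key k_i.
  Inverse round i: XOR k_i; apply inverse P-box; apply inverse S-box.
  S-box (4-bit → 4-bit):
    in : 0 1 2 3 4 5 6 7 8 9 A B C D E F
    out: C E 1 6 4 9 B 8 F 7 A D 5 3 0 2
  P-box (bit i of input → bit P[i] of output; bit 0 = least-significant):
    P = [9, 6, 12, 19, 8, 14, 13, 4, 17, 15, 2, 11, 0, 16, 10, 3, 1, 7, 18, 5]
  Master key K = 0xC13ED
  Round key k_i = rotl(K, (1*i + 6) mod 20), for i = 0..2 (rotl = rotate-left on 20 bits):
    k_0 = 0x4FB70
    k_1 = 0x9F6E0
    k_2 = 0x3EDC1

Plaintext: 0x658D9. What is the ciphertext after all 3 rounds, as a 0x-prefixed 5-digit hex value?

0xE4952

s_0 = plaintext = 0x658D9
s_1 = Round(s_0, k_0) = 0x6209F
s_2 = Round(s_1, k_1) = 0x99F07
s_3 = Round(s_2, k_2) = 0xE4952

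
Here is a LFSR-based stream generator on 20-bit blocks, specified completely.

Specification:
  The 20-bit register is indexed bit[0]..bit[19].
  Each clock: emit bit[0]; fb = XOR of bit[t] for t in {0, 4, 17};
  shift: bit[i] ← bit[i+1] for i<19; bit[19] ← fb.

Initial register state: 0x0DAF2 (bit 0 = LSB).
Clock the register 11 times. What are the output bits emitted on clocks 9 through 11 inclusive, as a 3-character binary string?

010

reg_0 = 0x0DAF2
clock 1: out=0, reg = 0x86D79
clock 2: out=1, reg = 0x436BC
clock 3: out=0, reg = 0xA1B5E
clock 4: out=0, reg = 0x50DAF
clock 5: out=1, reg = 0xA86D7
clock 6: out=1, reg = 0xD436B
clock 7: out=1, reg = 0xEA1B5
clock 8: out=1, reg = 0xF50DA
clock 9: out=0, reg = 0x7A86D
clock 10: out=1, reg = 0x3D436
clock 11: out=0, reg = 0x1EA1B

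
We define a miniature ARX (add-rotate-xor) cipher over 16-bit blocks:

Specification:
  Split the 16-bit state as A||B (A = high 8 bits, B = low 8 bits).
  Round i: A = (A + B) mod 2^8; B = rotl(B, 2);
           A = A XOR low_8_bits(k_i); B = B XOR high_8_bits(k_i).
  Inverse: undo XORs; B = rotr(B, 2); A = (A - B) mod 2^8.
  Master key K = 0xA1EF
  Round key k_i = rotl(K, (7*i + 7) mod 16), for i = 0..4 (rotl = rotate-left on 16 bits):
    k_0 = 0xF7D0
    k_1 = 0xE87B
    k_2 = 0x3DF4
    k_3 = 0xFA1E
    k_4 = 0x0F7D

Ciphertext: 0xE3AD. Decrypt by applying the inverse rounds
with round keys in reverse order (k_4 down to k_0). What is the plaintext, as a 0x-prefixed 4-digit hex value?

0xA8D5

s_0 = ciphertext = 0xE3AD
s_1 = InvRound(s_0, k_4) = 0xF6A8
s_2 = InvRound(s_1, k_3) = 0x5494
s_3 = InvRound(s_2, k_2) = 0x366A
s_4 = InvRound(s_3, k_1) = 0xADA0
s_5 = InvRound(s_4, k_0) = 0xA8D5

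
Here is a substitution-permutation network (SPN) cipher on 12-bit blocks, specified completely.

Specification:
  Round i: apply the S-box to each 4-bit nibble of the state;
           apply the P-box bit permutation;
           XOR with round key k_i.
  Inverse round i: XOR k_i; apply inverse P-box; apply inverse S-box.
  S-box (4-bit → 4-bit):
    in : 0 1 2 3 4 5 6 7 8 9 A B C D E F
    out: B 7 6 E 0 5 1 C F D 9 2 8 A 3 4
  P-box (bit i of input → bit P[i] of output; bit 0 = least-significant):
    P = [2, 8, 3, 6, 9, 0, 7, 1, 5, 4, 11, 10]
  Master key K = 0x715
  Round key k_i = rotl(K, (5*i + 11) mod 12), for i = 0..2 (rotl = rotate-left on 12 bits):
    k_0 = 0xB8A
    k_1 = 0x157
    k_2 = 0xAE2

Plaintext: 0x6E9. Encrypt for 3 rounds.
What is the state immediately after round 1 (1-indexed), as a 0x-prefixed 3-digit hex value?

s_0 = plaintext = 0x6E9
s_1 = Round(s_0, k_0) = 0x9E7
s_2 = Round(s_1, k_1) = 0xF3E
s_3 = Round(s_2, k_2) = 0x365

0x9E7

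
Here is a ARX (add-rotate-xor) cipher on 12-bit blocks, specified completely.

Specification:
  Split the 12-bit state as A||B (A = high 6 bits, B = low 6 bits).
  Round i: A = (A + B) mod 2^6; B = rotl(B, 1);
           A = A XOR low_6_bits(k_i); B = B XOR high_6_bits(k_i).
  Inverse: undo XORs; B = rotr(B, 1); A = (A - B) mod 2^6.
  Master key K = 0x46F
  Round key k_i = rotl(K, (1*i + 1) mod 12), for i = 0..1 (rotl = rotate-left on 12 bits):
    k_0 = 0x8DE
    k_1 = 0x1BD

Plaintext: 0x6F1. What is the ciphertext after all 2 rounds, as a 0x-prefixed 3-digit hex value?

s_0 = plaintext = 0x6F1
s_1 = Round(s_0, k_0) = 0x480
s_2 = Round(s_1, k_1) = 0xBC6

0xBC6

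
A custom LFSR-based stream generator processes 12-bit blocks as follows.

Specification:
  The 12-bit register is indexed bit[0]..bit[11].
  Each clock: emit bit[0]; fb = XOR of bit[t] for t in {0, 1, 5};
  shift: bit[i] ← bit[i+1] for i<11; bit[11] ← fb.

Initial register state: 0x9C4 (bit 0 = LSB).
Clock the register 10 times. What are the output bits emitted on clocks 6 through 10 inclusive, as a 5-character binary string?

reg_0 = 0x9C4
clock 1: out=0, reg = 0x4E2
clock 2: out=0, reg = 0x271
clock 3: out=1, reg = 0x138
clock 4: out=0, reg = 0x89C
clock 5: out=0, reg = 0x44E
clock 6: out=0, reg = 0xA27
clock 7: out=1, reg = 0xD13
clock 8: out=1, reg = 0x689
clock 9: out=1, reg = 0xB44
clock 10: out=0, reg = 0x5A2

01110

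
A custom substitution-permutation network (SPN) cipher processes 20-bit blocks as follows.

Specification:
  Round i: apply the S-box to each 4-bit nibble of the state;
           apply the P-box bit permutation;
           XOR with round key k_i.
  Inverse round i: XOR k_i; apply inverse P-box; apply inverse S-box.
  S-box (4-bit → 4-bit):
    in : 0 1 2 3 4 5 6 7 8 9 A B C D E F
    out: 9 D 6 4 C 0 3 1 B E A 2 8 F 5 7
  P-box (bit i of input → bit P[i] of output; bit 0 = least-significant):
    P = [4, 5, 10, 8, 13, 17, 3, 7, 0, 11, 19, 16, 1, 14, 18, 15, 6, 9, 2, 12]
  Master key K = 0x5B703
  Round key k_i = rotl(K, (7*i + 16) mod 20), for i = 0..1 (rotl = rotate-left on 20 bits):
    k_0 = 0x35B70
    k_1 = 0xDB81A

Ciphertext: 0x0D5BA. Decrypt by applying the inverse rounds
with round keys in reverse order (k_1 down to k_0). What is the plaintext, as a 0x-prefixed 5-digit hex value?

s_0 = ciphertext = 0x0D5BA
s_1 = InvRound(s_0, k_1) = 0x52909
s_2 = InvRound(s_1, k_0) = 0x827F6

0x827F6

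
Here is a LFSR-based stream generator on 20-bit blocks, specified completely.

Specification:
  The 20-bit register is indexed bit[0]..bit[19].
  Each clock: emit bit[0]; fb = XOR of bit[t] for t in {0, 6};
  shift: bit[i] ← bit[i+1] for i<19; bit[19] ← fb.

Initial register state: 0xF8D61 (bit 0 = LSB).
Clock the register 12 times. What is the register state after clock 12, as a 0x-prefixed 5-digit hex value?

0x354F8

reg_0 = 0xF8D61
clock 1: out=1, reg = 0x7C6B0
clock 2: out=0, reg = 0x3E358
clock 3: out=0, reg = 0x9F1AC
clock 4: out=0, reg = 0x4F8D6
clock 5: out=0, reg = 0xA7C6B
clock 6: out=1, reg = 0x53E35
clock 7: out=1, reg = 0xA9F1A
clock 8: out=0, reg = 0x54F8D
clock 9: out=1, reg = 0xAA7C6
clock 10: out=0, reg = 0xD53E3
clock 11: out=1, reg = 0x6A9F1
clock 12: out=1, reg = 0x354F8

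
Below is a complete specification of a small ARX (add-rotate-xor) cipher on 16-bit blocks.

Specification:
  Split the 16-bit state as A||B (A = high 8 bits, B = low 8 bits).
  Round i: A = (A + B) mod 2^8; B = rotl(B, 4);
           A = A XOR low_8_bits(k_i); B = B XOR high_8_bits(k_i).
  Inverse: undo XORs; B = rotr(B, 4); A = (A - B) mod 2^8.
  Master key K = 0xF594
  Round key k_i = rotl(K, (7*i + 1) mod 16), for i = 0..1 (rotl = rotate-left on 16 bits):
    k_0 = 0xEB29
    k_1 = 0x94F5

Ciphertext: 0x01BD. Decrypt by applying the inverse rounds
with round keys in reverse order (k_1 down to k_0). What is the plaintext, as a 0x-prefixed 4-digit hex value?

s_0 = ciphertext = 0x01BD
s_1 = InvRound(s_0, k_1) = 0x6292
s_2 = InvRound(s_1, k_0) = 0xB497

0xB497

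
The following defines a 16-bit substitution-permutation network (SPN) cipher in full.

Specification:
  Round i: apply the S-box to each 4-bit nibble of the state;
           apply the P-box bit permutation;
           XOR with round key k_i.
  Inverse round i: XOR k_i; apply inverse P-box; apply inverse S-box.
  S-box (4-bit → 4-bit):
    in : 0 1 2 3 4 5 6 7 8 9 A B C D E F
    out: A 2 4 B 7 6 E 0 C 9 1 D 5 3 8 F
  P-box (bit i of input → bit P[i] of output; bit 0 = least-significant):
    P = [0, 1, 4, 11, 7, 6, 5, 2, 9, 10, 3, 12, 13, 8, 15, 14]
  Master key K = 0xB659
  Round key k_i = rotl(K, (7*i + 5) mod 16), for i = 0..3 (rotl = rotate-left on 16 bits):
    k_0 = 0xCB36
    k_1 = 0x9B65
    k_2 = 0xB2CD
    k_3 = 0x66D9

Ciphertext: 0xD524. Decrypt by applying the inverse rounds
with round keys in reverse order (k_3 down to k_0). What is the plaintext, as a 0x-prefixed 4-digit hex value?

s_0 = ciphertext = 0xD524
s_1 = InvRound(s_0, k_3) = 0x4BFC
s_2 = InvRound(s_1, k_2) = 0xFE2B
s_3 = InvRound(s_2, k_1) = 0x3501
s_4 = InvRound(s_3, k_0) = 0xB38F

0xB38F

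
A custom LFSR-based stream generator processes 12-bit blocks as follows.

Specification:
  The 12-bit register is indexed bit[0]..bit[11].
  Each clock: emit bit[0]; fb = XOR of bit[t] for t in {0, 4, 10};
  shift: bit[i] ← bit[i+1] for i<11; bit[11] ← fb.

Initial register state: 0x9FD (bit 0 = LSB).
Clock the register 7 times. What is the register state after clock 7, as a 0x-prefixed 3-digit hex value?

0xC13

reg_0 = 0x9FD
clock 1: out=1, reg = 0x4FE
clock 2: out=0, reg = 0x27F
clock 3: out=1, reg = 0x13F
clock 4: out=1, reg = 0x09F
clock 5: out=1, reg = 0x04F
clock 6: out=1, reg = 0x827
clock 7: out=1, reg = 0xC13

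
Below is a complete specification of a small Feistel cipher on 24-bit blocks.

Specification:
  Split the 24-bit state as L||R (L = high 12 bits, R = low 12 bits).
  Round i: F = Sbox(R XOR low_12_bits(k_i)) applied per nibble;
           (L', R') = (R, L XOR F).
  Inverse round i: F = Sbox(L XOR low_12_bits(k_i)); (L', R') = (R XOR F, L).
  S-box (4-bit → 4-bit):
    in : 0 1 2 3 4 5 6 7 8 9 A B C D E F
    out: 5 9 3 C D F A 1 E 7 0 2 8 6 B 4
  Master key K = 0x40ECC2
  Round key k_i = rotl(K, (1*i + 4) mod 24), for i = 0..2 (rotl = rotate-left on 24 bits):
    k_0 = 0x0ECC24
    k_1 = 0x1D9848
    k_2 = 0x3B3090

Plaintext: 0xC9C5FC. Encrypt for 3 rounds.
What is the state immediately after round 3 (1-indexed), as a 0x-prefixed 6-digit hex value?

s_0 = plaintext = 0xC9C5FC
s_1 = Round(s_0, k_0) = 0x5FCBF2
s_2 = Round(s_1, k_1) = 0xBF29DC
s_3 = Round(s_2, k_2) = 0x9DCC2A

0x9DCC2A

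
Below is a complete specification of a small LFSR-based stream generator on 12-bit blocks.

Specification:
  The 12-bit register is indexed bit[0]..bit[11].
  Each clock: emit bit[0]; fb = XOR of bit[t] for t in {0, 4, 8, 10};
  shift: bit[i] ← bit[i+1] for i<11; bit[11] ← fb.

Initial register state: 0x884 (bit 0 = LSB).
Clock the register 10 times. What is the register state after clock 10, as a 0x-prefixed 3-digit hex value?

0x67A

reg_0 = 0x884
clock 1: out=0, reg = 0x442
clock 2: out=0, reg = 0xA21
clock 3: out=1, reg = 0xD10
clock 4: out=0, reg = 0xE88
clock 5: out=0, reg = 0xF44
clock 6: out=0, reg = 0x7A2
clock 7: out=0, reg = 0x3D1
clock 8: out=1, reg = 0x9E8
clock 9: out=0, reg = 0xCF4
clock 10: out=0, reg = 0x67A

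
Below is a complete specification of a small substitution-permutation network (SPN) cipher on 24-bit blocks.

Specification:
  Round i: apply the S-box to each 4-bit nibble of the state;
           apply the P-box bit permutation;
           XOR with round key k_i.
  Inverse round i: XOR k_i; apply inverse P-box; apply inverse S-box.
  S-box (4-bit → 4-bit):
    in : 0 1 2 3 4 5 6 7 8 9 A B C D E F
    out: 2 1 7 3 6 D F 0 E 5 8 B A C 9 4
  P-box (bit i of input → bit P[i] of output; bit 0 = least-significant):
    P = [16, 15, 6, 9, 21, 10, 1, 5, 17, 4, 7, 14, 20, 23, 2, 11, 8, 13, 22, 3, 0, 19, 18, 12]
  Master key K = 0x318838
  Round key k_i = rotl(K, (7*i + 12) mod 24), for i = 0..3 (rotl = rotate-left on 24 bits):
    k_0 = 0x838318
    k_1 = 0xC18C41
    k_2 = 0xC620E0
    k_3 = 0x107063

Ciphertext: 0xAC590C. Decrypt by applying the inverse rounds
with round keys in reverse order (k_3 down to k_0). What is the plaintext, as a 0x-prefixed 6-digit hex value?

s_0 = ciphertext = 0xAC590C
s_1 = InvRound(s_0, k_3) = 0x2B675F
s_2 = InvRound(s_1, k_2) = 0x25486E
s_3 = InvRound(s_2, k_1) = 0x9D4A60
s_4 = InvRound(s_3, k_0) = 0x4EEBA4

0x4EEBA4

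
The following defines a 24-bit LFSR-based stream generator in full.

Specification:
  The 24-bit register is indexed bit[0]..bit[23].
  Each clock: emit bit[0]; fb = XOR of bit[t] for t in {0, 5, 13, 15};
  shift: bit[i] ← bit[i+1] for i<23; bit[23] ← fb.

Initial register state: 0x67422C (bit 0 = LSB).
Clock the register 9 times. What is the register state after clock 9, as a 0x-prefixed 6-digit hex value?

reg_0 = 0x67422C
clock 1: out=0, reg = 0xB3A116
clock 2: out=0, reg = 0x59D08B
clock 3: out=1, reg = 0x2CE845
clock 4: out=1, reg = 0x967422
clock 5: out=0, reg = 0x4B3A11
clock 6: out=1, reg = 0x259D08
clock 7: out=0, reg = 0x92CE84
clock 8: out=0, reg = 0xC96742
clock 9: out=0, reg = 0xE4B3A1

0xE4B3A1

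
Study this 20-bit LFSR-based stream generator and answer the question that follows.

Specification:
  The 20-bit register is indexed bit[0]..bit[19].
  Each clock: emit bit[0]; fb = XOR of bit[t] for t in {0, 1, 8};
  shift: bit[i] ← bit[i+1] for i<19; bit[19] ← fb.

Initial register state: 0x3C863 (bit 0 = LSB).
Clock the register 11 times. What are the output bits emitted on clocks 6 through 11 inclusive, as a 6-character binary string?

reg_0 = 0x3C863
clock 1: out=1, reg = 0x1E431
clock 2: out=1, reg = 0x8F218
clock 3: out=0, reg = 0x4790C
clock 4: out=0, reg = 0xA3C86
clock 5: out=0, reg = 0xD1E43
clock 6: out=1, reg = 0x68F21
clock 7: out=1, reg = 0x34790
clock 8: out=0, reg = 0x9A3C8
clock 9: out=0, reg = 0xCD1E4
clock 10: out=0, reg = 0xE68F2
clock 11: out=0, reg = 0xF3479

110000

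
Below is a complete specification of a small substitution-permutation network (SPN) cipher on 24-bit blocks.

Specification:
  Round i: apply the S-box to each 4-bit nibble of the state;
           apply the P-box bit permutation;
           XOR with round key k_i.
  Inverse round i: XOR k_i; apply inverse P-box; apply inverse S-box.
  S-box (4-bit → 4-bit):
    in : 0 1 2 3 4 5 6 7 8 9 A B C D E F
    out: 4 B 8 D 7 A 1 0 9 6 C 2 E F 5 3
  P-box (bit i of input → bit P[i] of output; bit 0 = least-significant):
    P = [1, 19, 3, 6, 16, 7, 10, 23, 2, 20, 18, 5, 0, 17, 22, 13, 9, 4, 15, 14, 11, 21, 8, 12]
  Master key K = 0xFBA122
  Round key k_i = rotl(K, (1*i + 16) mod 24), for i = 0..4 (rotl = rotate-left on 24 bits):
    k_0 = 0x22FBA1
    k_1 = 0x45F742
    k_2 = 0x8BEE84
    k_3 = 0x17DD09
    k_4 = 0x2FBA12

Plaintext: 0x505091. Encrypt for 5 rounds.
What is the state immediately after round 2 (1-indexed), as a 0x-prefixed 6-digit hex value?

s_0 = plaintext = 0x505091
s_1 = Round(s_0, k_0) = 0x0C4F63
s_2 = Round(s_1, k_1) = 0x16361D
s_3 = Round(s_2, k_2) = 0x62D44B
s_4 = Round(s_3, k_3) = 0x48B18C
s_5 = Round(s_4, k_4) = 0x94F17E

0x16361D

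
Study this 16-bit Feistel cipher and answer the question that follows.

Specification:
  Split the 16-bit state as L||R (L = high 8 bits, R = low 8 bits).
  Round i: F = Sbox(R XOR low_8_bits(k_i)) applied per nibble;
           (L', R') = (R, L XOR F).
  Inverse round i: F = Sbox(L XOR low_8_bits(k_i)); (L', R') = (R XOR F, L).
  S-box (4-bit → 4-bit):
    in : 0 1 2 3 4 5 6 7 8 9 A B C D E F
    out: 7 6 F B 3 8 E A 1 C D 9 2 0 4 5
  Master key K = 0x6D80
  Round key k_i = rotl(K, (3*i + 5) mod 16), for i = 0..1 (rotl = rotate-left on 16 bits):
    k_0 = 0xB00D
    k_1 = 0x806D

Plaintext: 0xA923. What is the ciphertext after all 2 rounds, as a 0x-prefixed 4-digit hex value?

0x5D94

s_0 = plaintext = 0xA923
s_1 = Round(s_0, k_0) = 0x235D
s_2 = Round(s_1, k_1) = 0x5D94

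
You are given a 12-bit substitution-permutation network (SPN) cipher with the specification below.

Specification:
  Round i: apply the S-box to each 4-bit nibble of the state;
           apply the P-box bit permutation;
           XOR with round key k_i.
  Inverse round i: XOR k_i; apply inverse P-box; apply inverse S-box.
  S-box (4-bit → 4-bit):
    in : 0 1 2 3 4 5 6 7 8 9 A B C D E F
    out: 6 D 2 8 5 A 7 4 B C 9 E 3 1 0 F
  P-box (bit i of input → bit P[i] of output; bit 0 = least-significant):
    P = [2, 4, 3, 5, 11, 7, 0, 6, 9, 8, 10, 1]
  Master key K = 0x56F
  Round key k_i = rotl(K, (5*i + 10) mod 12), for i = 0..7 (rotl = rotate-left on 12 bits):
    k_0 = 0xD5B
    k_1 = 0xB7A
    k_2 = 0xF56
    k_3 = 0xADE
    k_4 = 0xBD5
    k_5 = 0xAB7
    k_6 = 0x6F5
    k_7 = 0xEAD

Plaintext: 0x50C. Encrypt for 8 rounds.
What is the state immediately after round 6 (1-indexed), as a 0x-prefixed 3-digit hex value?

s_0 = plaintext = 0x50C
s_1 = Round(s_0, k_0) = 0xCCC
s_2 = Round(s_1, k_1) = 0x0EE
s_3 = Round(s_2, k_2) = 0xA56
s_4 = Round(s_3, k_3) = 0x800
s_5 = Round(s_4, k_4) = 0x84E
s_6 = Round(s_5, k_5) = 0x1B4
s_7 = Round(s_6, k_6) = 0x03A
s_8 = Round(s_7, k_7) = 0xBC9

0x1B4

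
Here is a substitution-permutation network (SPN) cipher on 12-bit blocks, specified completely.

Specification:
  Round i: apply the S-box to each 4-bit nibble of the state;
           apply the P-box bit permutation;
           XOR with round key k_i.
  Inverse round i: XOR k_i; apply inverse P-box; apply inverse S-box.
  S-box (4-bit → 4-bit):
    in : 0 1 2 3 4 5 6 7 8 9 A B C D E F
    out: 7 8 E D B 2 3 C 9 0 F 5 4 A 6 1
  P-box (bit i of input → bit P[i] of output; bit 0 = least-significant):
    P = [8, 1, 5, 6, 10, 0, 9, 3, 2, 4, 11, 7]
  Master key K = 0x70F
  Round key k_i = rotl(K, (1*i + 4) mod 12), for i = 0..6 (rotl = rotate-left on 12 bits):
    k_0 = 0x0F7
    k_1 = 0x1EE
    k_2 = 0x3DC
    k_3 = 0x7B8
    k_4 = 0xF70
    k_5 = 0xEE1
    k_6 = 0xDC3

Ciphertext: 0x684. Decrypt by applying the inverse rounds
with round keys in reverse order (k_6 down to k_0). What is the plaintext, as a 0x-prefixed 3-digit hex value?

0xDA8

s_0 = ciphertext = 0x684
s_1 = InvRound(s_0, k_6) = 0xBE4
s_2 = InvRound(s_1, k_5) = 0xF6F
s_3 = InvRound(s_2, k_4) = 0x6D5
s_4 = InvRound(s_3, k_3) = 0xFD3
s_5 = InvRound(s_4, k_2) = 0xB45
s_6 = InvRound(s_5, k_1) = 0x72E
s_7 = InvRound(s_6, k_0) = 0xDA8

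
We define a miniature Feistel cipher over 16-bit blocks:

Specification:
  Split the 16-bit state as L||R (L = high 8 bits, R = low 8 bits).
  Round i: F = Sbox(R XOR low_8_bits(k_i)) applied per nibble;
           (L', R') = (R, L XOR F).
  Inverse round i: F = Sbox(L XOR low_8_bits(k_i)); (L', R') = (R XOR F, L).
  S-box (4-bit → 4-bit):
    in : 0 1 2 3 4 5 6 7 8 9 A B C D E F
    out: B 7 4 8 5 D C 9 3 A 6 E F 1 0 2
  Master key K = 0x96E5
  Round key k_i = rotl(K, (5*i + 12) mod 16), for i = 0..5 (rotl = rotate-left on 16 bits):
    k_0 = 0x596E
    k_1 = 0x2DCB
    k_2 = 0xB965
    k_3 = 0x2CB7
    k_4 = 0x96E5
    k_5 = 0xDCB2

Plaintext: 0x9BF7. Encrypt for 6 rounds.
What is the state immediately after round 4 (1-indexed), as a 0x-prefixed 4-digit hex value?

s_0 = plaintext = 0x9BF7
s_1 = Round(s_0, k_0) = 0xF731
s_2 = Round(s_1, k_1) = 0x31D1
s_3 = Round(s_2, k_2) = 0xD1D4
s_4 = Round(s_3, k_3) = 0xD419
s_5 = Round(s_4, k_4) = 0x19FB
s_6 = Round(s_5, k_5) = 0xFB43

0xD419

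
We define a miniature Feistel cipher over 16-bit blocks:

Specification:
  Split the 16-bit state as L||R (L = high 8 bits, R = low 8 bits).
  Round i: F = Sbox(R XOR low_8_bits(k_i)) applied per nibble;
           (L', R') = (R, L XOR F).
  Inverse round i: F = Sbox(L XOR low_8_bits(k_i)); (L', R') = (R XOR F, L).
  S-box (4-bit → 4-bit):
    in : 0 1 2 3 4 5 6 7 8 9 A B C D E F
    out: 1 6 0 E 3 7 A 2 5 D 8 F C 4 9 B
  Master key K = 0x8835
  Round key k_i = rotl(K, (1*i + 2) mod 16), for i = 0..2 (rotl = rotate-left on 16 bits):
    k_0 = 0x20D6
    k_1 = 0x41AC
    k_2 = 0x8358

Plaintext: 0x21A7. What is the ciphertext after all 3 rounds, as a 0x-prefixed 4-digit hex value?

0x2826

s_0 = plaintext = 0x21A7
s_1 = Round(s_0, k_0) = 0xA707
s_2 = Round(s_1, k_1) = 0x0728
s_3 = Round(s_2, k_2) = 0x2826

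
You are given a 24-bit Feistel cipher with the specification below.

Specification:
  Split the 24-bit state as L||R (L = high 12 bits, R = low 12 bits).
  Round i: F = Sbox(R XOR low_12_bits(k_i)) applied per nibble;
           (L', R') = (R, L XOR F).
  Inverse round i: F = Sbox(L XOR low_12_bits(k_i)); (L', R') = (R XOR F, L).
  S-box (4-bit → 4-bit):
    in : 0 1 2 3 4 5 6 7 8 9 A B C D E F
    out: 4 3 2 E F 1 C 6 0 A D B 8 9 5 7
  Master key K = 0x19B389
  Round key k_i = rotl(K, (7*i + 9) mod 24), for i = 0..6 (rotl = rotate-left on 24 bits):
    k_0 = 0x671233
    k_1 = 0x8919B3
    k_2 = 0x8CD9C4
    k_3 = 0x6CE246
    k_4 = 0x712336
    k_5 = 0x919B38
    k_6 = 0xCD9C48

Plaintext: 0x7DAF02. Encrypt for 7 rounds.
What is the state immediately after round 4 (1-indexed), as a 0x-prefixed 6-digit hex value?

0xAB2970

s_0 = plaintext = 0x7DAF02
s_1 = Round(s_0, k_0) = 0xF02E39
s_2 = Round(s_1, k_1) = 0xE3990F
s_3 = Round(s_2, k_2) = 0x90FAB2
s_4 = Round(s_3, k_3) = 0xAB2970
s_5 = Round(s_4, k_4) = 0x97074E
s_6 = Round(s_5, k_5) = 0x74E11C
s_7 = Round(s_6, k_6) = 0x11CE51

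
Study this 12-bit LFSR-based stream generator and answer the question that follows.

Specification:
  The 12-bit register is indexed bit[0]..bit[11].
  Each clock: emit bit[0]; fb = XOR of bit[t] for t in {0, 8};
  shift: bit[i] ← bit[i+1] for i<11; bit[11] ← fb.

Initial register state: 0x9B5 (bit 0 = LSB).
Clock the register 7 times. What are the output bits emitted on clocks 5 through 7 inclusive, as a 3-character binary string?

110

reg_0 = 0x9B5
clock 1: out=1, reg = 0x4DA
clock 2: out=0, reg = 0x26D
clock 3: out=1, reg = 0x936
clock 4: out=0, reg = 0xC9B
clock 5: out=1, reg = 0xE4D
clock 6: out=1, reg = 0xF26
clock 7: out=0, reg = 0xF93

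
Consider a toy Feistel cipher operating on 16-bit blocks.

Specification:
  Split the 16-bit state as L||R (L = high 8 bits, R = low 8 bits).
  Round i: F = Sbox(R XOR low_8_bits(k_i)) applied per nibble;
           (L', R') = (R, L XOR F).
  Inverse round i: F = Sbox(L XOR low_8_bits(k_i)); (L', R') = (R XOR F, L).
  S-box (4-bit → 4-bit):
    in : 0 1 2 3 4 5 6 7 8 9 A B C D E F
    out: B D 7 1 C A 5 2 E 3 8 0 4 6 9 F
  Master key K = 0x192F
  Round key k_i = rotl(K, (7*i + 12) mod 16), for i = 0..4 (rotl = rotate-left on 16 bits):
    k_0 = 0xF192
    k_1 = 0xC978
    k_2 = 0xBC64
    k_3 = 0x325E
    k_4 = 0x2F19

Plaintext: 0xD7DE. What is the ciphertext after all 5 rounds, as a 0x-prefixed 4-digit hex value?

0xE47D

s_0 = plaintext = 0xD7DE
s_1 = Round(s_0, k_0) = 0xDE13
s_2 = Round(s_1, k_1) = 0x138E
s_3 = Round(s_2, k_2) = 0x8E8B
s_4 = Round(s_3, k_3) = 0x8BE4
s_5 = Round(s_4, k_4) = 0xE47D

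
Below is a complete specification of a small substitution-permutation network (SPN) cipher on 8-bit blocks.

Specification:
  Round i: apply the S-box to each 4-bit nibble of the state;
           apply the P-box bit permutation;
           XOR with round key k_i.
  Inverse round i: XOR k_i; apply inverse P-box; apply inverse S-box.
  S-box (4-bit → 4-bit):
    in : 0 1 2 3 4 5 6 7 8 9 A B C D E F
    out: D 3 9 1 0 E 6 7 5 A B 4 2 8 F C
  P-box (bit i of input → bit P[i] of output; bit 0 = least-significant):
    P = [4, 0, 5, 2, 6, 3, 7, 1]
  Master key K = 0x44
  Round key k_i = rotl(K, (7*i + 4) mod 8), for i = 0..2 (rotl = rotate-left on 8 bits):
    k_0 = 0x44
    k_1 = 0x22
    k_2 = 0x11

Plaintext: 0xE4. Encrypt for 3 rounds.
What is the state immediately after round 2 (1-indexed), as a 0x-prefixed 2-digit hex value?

s_0 = plaintext = 0xE4
s_1 = Round(s_0, k_0) = 0x8E
s_2 = Round(s_1, k_1) = 0xD7
s_3 = Round(s_2, k_2) = 0x22

0xD7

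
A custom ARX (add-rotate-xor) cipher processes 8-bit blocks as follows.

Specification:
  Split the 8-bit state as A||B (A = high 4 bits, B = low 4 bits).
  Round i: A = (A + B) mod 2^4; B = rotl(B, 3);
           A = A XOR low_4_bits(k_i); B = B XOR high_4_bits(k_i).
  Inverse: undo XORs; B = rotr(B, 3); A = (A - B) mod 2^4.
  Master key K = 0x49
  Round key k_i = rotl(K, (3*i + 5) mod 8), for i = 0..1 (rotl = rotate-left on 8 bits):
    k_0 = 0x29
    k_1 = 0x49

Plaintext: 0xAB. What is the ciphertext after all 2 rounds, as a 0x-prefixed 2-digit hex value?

s_0 = plaintext = 0xAB
s_1 = Round(s_0, k_0) = 0xCF
s_2 = Round(s_1, k_1) = 0x2B

0x2B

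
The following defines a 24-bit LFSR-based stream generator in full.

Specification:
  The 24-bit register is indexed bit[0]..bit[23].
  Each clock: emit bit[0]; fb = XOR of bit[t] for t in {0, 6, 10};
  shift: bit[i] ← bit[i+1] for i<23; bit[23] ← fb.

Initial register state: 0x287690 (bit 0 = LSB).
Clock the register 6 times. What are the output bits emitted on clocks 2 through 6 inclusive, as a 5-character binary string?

00010

reg_0 = 0x287690
clock 1: out=0, reg = 0x943B48
clock 2: out=0, reg = 0xCA1DA4
clock 3: out=0, reg = 0xE50ED2
clock 4: out=0, reg = 0x728769
clock 5: out=1, reg = 0xB943B4
clock 6: out=0, reg = 0x5CA1DA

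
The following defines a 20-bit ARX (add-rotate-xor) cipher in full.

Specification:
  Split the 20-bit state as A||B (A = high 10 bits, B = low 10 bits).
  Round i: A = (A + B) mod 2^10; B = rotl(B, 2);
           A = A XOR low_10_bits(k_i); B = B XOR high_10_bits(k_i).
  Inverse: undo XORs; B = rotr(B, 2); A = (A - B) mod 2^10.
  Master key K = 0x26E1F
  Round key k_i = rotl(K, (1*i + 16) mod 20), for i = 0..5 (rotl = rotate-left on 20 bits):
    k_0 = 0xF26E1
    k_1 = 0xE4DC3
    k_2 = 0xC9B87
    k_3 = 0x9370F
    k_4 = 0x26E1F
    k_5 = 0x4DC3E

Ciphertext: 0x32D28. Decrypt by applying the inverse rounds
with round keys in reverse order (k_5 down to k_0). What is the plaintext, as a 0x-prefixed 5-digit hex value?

s_0 = ciphertext = 0x32D28
s_1 = InvRound(s_0, k_5) = 0x7BB07
s_2 = InvRound(s_1, k_4) = 0xC28E7
s_3 = InvRound(s_2, k_3) = 0x56EAA
s_4 = InvRound(s_3, k_2) = 0x9E463
s_5 = InvRound(s_4, k_1) = 0xAF8FC
s_6 = InvRound(s_5, k_0) = 0xA49CD

0xA49CD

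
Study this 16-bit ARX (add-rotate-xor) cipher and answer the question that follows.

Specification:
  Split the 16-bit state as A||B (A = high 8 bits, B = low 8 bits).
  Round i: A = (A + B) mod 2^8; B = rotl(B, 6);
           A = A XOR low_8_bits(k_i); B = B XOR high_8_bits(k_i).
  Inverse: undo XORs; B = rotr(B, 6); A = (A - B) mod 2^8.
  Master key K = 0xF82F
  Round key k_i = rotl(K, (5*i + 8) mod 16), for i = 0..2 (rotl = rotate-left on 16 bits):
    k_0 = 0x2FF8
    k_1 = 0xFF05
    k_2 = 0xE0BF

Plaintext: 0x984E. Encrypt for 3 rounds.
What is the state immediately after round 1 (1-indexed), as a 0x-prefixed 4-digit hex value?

s_0 = plaintext = 0x984E
s_1 = Round(s_0, k_0) = 0x1EBC
s_2 = Round(s_1, k_1) = 0xDFD0
s_3 = Round(s_2, k_2) = 0x10D4

0x1EBC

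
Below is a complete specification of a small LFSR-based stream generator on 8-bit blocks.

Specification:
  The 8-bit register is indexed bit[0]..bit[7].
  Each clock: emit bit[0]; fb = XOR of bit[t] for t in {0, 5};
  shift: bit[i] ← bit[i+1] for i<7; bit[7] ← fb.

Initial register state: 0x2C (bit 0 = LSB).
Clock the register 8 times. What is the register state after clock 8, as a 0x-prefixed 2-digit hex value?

reg_0 = 0x2C
clock 1: out=0, reg = 0x96
clock 2: out=0, reg = 0x4B
clock 3: out=1, reg = 0xA5
clock 4: out=1, reg = 0x52
clock 5: out=0, reg = 0x29
clock 6: out=1, reg = 0x14
clock 7: out=0, reg = 0x0A
clock 8: out=0, reg = 0x05

0x05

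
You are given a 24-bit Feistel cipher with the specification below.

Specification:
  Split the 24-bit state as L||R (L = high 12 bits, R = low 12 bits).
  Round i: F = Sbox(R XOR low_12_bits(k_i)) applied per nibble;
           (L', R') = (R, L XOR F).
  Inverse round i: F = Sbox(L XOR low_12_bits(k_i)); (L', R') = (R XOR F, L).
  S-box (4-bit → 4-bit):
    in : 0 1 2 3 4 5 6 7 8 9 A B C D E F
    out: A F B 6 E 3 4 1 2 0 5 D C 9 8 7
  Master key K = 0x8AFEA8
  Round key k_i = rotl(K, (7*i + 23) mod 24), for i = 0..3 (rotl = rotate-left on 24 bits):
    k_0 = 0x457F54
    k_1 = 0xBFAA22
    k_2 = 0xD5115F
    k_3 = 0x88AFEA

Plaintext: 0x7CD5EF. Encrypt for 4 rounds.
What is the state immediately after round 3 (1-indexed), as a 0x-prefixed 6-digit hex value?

s_0 = plaintext = 0x7CD5EF
s_1 = Round(s_0, k_0) = 0x5EF210
s_2 = Round(s_1, k_1) = 0x210784
s_3 = Round(s_2, k_2) = 0x78468D
s_4 = Round(s_3, k_3) = 0x68D7C5

0x78468D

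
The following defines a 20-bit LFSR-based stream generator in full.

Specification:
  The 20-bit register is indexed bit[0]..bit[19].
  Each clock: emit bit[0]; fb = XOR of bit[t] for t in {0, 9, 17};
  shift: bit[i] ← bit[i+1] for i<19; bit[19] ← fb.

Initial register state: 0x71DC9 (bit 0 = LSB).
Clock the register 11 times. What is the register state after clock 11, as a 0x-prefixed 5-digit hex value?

reg_0 = 0x71DC9
clock 1: out=1, reg = 0x38EE4
clock 2: out=0, reg = 0x1C772
clock 3: out=0, reg = 0x8E3B9
clock 4: out=1, reg = 0x471DC
clock 5: out=0, reg = 0x238EE
clock 6: out=0, reg = 0x91C77
clock 7: out=1, reg = 0xC8E3B
clock 8: out=1, reg = 0x6471D
clock 9: out=1, reg = 0xB238E
clock 10: out=0, reg = 0x591C7
clock 11: out=1, reg = 0xAC8E3

0xAC8E3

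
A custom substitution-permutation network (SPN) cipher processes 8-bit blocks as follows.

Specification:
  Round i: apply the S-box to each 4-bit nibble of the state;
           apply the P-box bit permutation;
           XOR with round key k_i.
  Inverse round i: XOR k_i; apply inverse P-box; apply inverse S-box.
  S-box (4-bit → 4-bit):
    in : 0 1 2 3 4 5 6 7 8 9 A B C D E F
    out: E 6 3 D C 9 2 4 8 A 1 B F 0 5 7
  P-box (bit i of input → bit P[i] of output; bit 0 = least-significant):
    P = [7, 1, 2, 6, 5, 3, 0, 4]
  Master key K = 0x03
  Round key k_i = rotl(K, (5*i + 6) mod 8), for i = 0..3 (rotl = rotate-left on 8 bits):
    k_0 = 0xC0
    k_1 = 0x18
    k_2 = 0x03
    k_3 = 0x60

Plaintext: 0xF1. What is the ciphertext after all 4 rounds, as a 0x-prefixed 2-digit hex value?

s_0 = plaintext = 0xF1
s_1 = Round(s_0, k_0) = 0xEF
s_2 = Round(s_1, k_1) = 0xBF
s_3 = Round(s_2, k_2) = 0xBD
s_4 = Round(s_3, k_3) = 0x58

0x58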